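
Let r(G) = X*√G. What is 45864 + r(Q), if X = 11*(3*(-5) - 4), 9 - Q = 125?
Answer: 45864 - 418*I*√29 ≈ 45864.0 - 2251.0*I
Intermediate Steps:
Q = -116 (Q = 9 - 1*125 = 9 - 125 = -116)
X = -209 (X = 11*(-15 - 4) = 11*(-19) = -209)
r(G) = -209*√G
45864 + r(Q) = 45864 - 418*I*√29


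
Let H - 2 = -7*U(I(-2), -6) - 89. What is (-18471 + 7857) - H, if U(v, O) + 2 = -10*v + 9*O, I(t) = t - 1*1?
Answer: -10709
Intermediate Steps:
I(t) = -1 + t (I(t) = t - 1 = -1 + t)
U(v, O) = -2 - 10*v + 9*O (U(v, O) = -2 + (-10*v + 9*O) = -2 - 10*v + 9*O)
H = 95 (H = 2 + (-7*(-2 - 10*(-1 - 2) + 9*(-6)) - 89) = 2 + (-7*(-2 - 10*(-3) - 54) - 89) = 2 + (-7*(-2 + 30 - 54) - 89) = 2 + (-7*(-26) - 89) = 2 + (182 - 89) = 2 + 93 = 95)
(-18471 + 7857) - H = (-18471 + 7857) - 1*95 = -10614 - 95 = -10709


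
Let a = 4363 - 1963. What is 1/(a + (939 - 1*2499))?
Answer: 1/840 ≈ 0.0011905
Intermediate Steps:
a = 2400
1/(a + (939 - 1*2499)) = 1/(2400 + (939 - 1*2499)) = 1/(2400 + (939 - 2499)) = 1/(2400 - 1560) = 1/840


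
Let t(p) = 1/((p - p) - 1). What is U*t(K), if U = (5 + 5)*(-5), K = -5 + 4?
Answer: 50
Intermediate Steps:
K = -1
t(p) = -1 (t(p) = 1/(0 - 1) = 1/(-1) = -1)
U = -50 (U = 10*(-5) = -50)
U*t(K) = -50*(-1) = 50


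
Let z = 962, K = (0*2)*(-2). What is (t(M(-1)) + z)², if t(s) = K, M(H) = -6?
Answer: 925444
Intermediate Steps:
K = 0 (K = 0*(-2) = 0)
t(s) = 0
(t(M(-1)) + z)² = (0 + 962)² = 962² = 925444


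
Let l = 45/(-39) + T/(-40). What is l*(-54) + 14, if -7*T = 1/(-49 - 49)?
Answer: 13610591/178360 ≈ 76.310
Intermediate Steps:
T = 1/686 (T = -1/(7*(-49 - 49)) = -⅐/(-98) = -⅐*(-1/98) = 1/686 ≈ 0.0014577)
l = -411613/356720 (l = 45/(-39) + (1/686)/(-40) = 45*(-1/39) + (1/686)*(-1/40) = -15/13 - 1/27440 = -411613/356720 ≈ -1.1539)
l*(-54) + 14 = -411613/356720*(-54) + 14 = 11113551/178360 + 14 = 13610591/178360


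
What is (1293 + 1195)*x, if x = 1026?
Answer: 2552688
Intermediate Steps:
(1293 + 1195)*x = (1293 + 1195)*1026 = 2488*1026 = 2552688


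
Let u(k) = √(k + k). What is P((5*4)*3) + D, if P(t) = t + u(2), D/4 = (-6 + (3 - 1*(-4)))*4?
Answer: 78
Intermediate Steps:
u(k) = √2*√k (u(k) = √(2*k) = √2*√k)
D = 16 (D = 4*((-6 + (3 - 1*(-4)))*4) = 4*((-6 + (3 + 4))*4) = 4*((-6 + 7)*4) = 4*(1*4) = 4*4 = 16)
P(t) = 2 + t (P(t) = t + √2*√2 = t + 2 = 2 + t)
P((5*4)*3) + D = (2 + (5*4)*3) + 16 = (2 + 20*3) + 16 = (2 + 60) + 16 = 62 + 16 = 78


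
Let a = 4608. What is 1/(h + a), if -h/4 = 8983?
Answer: -1/31324 ≈ -3.1924e-5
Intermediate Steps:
h = -35932 (h = -4*8983 = -35932)
1/(h + a) = 1/(-35932 + 4608) = 1/(-31324) = -1/31324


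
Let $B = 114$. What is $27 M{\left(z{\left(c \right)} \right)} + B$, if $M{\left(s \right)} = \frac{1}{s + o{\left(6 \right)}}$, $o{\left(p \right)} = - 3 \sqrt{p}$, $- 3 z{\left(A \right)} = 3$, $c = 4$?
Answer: $\frac{6069}{53} - \frac{81 \sqrt{6}}{53} \approx 110.77$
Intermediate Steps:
$z{\left(A \right)} = -1$ ($z{\left(A \right)} = \left(- \frac{1}{3}\right) 3 = -1$)
$M{\left(s \right)} = \frac{1}{s - 3 \sqrt{6}}$
$27 M{\left(z{\left(c \right)} \right)} + B = \frac{27}{-1 - 3 \sqrt{6}} + 114 = 114 + \frac{27}{-1 - 3 \sqrt{6}}$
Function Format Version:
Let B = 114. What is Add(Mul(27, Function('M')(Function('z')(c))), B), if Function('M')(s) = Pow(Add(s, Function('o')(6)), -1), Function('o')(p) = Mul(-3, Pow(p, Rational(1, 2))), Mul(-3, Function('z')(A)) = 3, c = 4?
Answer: Add(Rational(6069, 53), Mul(Rational(-81, 53), Pow(6, Rational(1, 2)))) ≈ 110.77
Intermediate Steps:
Function('z')(A) = -1 (Function('z')(A) = Mul(Rational(-1, 3), 3) = -1)
Function('M')(s) = Pow(Add(s, Mul(-3, Pow(6, Rational(1, 2)))), -1)
Add(Mul(27, Function('M')(Function('z')(c))), B) = Add(Mul(27, Pow(Add(-1, Mul(-3, Pow(6, Rational(1, 2)))), -1)), 114) = Add(114, Mul(27, Pow(Add(-1, Mul(-3, Pow(6, Rational(1, 2)))), -1)))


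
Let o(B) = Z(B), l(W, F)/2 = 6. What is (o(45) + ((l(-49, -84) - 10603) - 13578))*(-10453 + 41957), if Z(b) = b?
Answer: -760002496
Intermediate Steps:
l(W, F) = 12 (l(W, F) = 2*6 = 12)
o(B) = B
(o(45) + ((l(-49, -84) - 10603) - 13578))*(-10453 + 41957) = (45 + ((12 - 10603) - 13578))*(-10453 + 41957) = (45 + (-10591 - 13578))*31504 = (45 - 24169)*31504 = -24124*31504 = -760002496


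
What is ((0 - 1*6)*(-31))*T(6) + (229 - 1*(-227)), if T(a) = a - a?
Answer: 456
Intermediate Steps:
T(a) = 0
((0 - 1*6)*(-31))*T(6) + (229 - 1*(-227)) = ((0 - 1*6)*(-31))*0 + (229 - 1*(-227)) = ((0 - 6)*(-31))*0 + (229 + 227) = -6*(-31)*0 + 456 = 186*0 + 456 = 0 + 456 = 456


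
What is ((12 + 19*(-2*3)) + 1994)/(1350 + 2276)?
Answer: 946/1813 ≈ 0.52179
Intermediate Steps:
((12 + 19*(-2*3)) + 1994)/(1350 + 2276) = ((12 + 19*(-6)) + 1994)/3626 = ((12 - 114) + 1994)*(1/3626) = (-102 + 1994)*(1/3626) = 1892*(1/3626) = 946/1813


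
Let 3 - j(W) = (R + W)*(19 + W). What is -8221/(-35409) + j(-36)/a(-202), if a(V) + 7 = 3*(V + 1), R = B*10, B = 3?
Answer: 8520301/21599490 ≈ 0.39447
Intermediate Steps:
R = 30 (R = 3*10 = 30)
a(V) = -4 + 3*V (a(V) = -7 + 3*(V + 1) = -7 + 3*(1 + V) = -7 + (3 + 3*V) = -4 + 3*V)
j(W) = 3 - (19 + W)*(30 + W) (j(W) = 3 - (30 + W)*(19 + W) = 3 - (19 + W)*(30 + W))
-8221/(-35409) + j(-36)/a(-202) = -8221/(-35409) + (-567 - 1*(-36)² - 49*(-36))/(-4 + 3*(-202)) = -8221*(-1/35409) + (-567 - 1*1296 + 1764)/(-4 - 606) = 8221/35409 + (-567 - 1296 + 1764)/(-610) = 8221/35409 - 99*(-1/610) = 8221/35409 + 99/610 = 8520301/21599490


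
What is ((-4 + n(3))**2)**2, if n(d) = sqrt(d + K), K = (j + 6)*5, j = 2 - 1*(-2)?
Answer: (4 - sqrt(53))**4 ≈ 115.76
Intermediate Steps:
j = 4 (j = 2 + 2 = 4)
K = 50 (K = (4 + 6)*5 = 10*5 = 50)
n(d) = sqrt(50 + d) (n(d) = sqrt(d + 50) = sqrt(50 + d))
((-4 + n(3))**2)**2 = ((-4 + sqrt(50 + 3))**2)**2 = ((-4 + sqrt(53))**2)**2 = (-4 + sqrt(53))**4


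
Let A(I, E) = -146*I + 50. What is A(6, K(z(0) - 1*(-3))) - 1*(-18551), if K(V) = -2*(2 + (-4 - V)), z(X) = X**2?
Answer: 17725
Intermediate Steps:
K(V) = 4 + 2*V (K(V) = -2*(-2 - V) = 4 + 2*V)
A(I, E) = 50 - 146*I
A(6, K(z(0) - 1*(-3))) - 1*(-18551) = (50 - 146*6) - 1*(-18551) = (50 - 876) + 18551 = -826 + 18551 = 17725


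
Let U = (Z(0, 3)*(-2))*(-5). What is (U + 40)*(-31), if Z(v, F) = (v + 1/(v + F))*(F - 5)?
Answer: -3100/3 ≈ -1033.3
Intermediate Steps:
Z(v, F) = (-5 + F)*(v + 1/(F + v)) (Z(v, F) = (v + 1/(F + v))*(-5 + F) = (-5 + F)*(v + 1/(F + v)))
U = -20/3 (U = (((-5 + 3 - 5*0² + 3*0² + 0*3² - 5*3*0)/(3 + 0))*(-2))*(-5) = (((-5 + 3 - 5*0 + 3*0 + 0*9 + 0)/3)*(-2))*(-5) = (((-5 + 3 + 0 + 0 + 0 + 0)/3)*(-2))*(-5) = (((⅓)*(-2))*(-2))*(-5) = -⅔*(-2)*(-5) = (4/3)*(-5) = -20/3 ≈ -6.6667)
(U + 40)*(-31) = (-20/3 + 40)*(-31) = (100/3)*(-31) = -3100/3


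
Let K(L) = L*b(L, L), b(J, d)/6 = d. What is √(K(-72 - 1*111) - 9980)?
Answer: √190954 ≈ 436.98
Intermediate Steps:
b(J, d) = 6*d
K(L) = 6*L² (K(L) = L*(6*L) = 6*L²)
√(K(-72 - 1*111) - 9980) = √(6*(-72 - 1*111)² - 9980) = √(6*(-72 - 111)² - 9980) = √(6*(-183)² - 9980) = √(6*33489 - 9980) = √(200934 - 9980) = √190954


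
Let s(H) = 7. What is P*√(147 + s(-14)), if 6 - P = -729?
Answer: 735*√154 ≈ 9121.1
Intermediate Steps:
P = 735 (P = 6 - 1*(-729) = 6 + 729 = 735)
P*√(147 + s(-14)) = 735*√(147 + 7) = 735*√154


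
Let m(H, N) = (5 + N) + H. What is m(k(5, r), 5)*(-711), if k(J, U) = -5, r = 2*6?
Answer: -3555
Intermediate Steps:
r = 12
m(H, N) = 5 + H + N
m(k(5, r), 5)*(-711) = (5 - 5 + 5)*(-711) = 5*(-711) = -3555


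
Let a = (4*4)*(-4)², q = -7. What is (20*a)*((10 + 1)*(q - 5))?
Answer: -675840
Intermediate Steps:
a = 256 (a = 16*16 = 256)
(20*a)*((10 + 1)*(q - 5)) = (20*256)*((10 + 1)*(-7 - 5)) = 5120*(11*(-12)) = 5120*(-132) = -675840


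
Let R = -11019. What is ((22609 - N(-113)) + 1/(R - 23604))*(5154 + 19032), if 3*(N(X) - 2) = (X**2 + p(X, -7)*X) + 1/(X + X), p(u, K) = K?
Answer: 570495872078971/1304133 ≈ 4.3745e+8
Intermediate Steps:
N(X) = 2 - 7*X/3 + X**2/3 + 1/(6*X) (N(X) = 2 + ((X**2 - 7*X) + 1/(X + X))/3 = 2 + ((X**2 - 7*X) + 1/(2*X))/3 = 2 + (X**2 + 1/(2*X) - 7*X)/3 = 2 + (-7*X/3 + X**2/3 + 1/(6*X)) = 2 - 7*X/3 + X**2/3 + 1/(6*X))
((22609 - N(-113)) + 1/(R - 23604))*(5154 + 19032) = ((22609 - (1 + 2*(-113)*(6 + (-113)**2 - 7*(-113)))/(6*(-113))) + 1/(-11019 - 23604))*(5154 + 19032) = ((22609 - (-1)*(1 + 2*(-113)*(6 + 12769 + 791))/(6*113)) + 1/(-34623))*24186 = ((22609 - (-1)*(1 + 2*(-113)*13566)/(6*113)) - 1/34623)*24186 = ((22609 - (-1)*(1 - 3065916)/(6*113)) - 1/34623)*24186 = ((22609 - (-1)*(-3065915)/(6*113)) - 1/34623)*24186 = ((22609 - 1*3065915/678) - 1/34623)*24186 = ((22609 - 3065915/678) - 1/34623)*24186 = (12262987/678 - 1/34623)*24186 = (141527132741/7824798)*24186 = 570495872078971/1304133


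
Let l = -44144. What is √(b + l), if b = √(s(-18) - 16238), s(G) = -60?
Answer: √(-44144 + I*√16298) ≈ 0.3038 + 210.1*I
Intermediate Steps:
b = I*√16298 (b = √(-60 - 16238) = √(-16298) = I*√16298 ≈ 127.66*I)
√(b + l) = √(I*√16298 - 44144) = √(-44144 + I*√16298)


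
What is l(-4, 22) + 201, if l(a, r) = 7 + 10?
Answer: 218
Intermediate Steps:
l(a, r) = 17
l(-4, 22) + 201 = 17 + 201 = 218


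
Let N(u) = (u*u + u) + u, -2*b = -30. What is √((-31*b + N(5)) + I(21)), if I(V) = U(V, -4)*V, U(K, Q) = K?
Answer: √11 ≈ 3.3166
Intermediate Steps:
b = 15 (b = -½*(-30) = 15)
I(V) = V² (I(V) = V*V = V²)
N(u) = u² + 2*u (N(u) = (u² + u) + u = (u + u²) + u = u² + 2*u)
√((-31*b + N(5)) + I(21)) = √((-31*15 + 5*(2 + 5)) + 21²) = √((-465 + 5*7) + 441) = √((-465 + 35) + 441) = √(-430 + 441) = √11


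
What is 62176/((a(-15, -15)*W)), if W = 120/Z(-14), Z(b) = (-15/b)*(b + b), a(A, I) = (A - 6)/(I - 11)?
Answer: -404144/21 ≈ -19245.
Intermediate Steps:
a(A, I) = (-6 + A)/(-11 + I)
Z(b) = -30 (Z(b) = (-15/b)*(2*b) = -30)
W = -4 (W = 120/(-30) = 120*(-1/30) = -4)
62176/((a(-15, -15)*W)) = 62176/((((-6 - 15)/(-11 - 15))*(-4))) = 62176/(((-21/(-26))*(-4))) = 62176/((-1/26*(-21)*(-4))) = 62176/(((21/26)*(-4))) = 62176/(-42/13) = 62176*(-13/42) = -404144/21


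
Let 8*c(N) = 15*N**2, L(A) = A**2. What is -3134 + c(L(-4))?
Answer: -2654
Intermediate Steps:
c(N) = 15*N**2/8 (c(N) = (15*N**2)/8 = 15*N**2/8)
-3134 + c(L(-4)) = -3134 + 15*((-4)**2)**2/8 = -3134 + (15/8)*16**2 = -3134 + (15/8)*256 = -3134 + 480 = -2654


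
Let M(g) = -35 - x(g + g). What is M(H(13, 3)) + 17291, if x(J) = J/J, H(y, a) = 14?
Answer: 17255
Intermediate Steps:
x(J) = 1
M(g) = -36 (M(g) = -35 - 1*1 = -35 - 1 = -36)
M(H(13, 3)) + 17291 = -36 + 17291 = 17255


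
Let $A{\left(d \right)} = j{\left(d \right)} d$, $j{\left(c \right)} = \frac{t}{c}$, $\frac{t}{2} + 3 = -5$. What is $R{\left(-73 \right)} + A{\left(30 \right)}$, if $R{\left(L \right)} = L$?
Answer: $-89$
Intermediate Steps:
$t = -16$ ($t = -6 + 2 \left(-5\right) = -6 - 10 = -16$)
$j{\left(c \right)} = - \frac{16}{c}$
$A{\left(d \right)} = -16$ ($A{\left(d \right)} = - \frac{16}{d} d = -16$)
$R{\left(-73 \right)} + A{\left(30 \right)} = -73 - 16 = -89$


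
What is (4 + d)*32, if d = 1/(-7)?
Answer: 864/7 ≈ 123.43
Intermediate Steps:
d = -1/7 ≈ -0.14286
(4 + d)*32 = (4 - 1/7)*32 = (27/7)*32 = 864/7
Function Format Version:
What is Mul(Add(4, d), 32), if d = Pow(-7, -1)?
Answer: Rational(864, 7) ≈ 123.43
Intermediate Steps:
d = Rational(-1, 7) ≈ -0.14286
Mul(Add(4, d), 32) = Mul(Add(4, Rational(-1, 7)), 32) = Mul(Rational(27, 7), 32) = Rational(864, 7)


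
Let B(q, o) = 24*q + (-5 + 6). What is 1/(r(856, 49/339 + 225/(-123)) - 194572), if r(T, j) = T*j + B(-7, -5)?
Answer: -13899/2726721457 ≈ -5.0973e-6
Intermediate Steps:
B(q, o) = 1 + 24*q (B(q, o) = 24*q + 1 = 1 + 24*q)
r(T, j) = -167 + T*j (r(T, j) = T*j + (1 + 24*(-7)) = T*j + (1 - 168) = T*j - 167 = -167 + T*j)
1/(r(856, 49/339 + 225/(-123)) - 194572) = 1/((-167 + 856*(49/339 + 225/(-123))) - 194572) = 1/((-167 + 856*(49*(1/339) + 225*(-1/123))) - 194572) = 1/((-167 + 856*(49/339 - 75/41)) - 194572) = 1/((-167 + 856*(-23416/13899)) - 194572) = 1/((-167 - 20044096/13899) - 194572) = 1/(-22365229/13899 - 194572) = 1/(-2726721457/13899) = -13899/2726721457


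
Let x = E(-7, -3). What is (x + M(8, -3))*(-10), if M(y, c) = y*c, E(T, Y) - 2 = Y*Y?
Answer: 130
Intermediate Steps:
E(T, Y) = 2 + Y² (E(T, Y) = 2 + Y*Y = 2 + Y²)
x = 11 (x = 2 + (-3)² = 2 + 9 = 11)
M(y, c) = c*y
(x + M(8, -3))*(-10) = (11 - 3*8)*(-10) = (11 - 24)*(-10) = -13*(-10) = 130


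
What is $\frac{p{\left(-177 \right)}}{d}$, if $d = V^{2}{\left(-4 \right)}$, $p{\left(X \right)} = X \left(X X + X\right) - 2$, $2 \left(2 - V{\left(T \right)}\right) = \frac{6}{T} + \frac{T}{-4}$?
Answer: $- \frac{88222496}{81} \approx -1.0892 \cdot 10^{6}$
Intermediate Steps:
$V{\left(T \right)} = 2 - \frac{3}{T} + \frac{T}{8}$ ($V{\left(T \right)} = 2 - \frac{\frac{6}{T} + \frac{T}{-4}}{2} = 2 - \frac{\frac{6}{T} + T \left(- \frac{1}{4}\right)}{2} = 2 - \frac{\frac{6}{T} - \frac{T}{4}}{2} = 2 + \left(- \frac{3}{T} + \frac{T}{8}\right) = 2 - \frac{3}{T} + \frac{T}{8}$)
$p{\left(X \right)} = -2 + X \left(X + X^{2}\right)$ ($p{\left(X \right)} = X \left(X^{2} + X\right) - 2 = X \left(X + X^{2}\right) - 2 = -2 + X \left(X + X^{2}\right)$)
$d = \frac{81}{16}$ ($d = \left(2 - \frac{3}{-4} + \frac{1}{8} \left(-4\right)\right)^{2} = \left(2 - - \frac{3}{4} - \frac{1}{2}\right)^{2} = \left(2 + \frac{3}{4} - \frac{1}{2}\right)^{2} = \left(\frac{9}{4}\right)^{2} = \frac{81}{16} \approx 5.0625$)
$\frac{p{\left(-177 \right)}}{d} = \frac{-2 + \left(-177\right)^{2} + \left(-177\right)^{3}}{\frac{81}{16}} = \left(-2 + 31329 - 5545233\right) \frac{16}{81} = \left(-5513906\right) \frac{16}{81} = - \frac{88222496}{81}$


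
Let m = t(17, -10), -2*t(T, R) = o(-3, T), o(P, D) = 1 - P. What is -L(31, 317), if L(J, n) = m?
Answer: 2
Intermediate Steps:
t(T, R) = -2 (t(T, R) = -(1 - 1*(-3))/2 = -(1 + 3)/2 = -1/2*4 = -2)
m = -2
L(J, n) = -2
-L(31, 317) = -1*(-2) = 2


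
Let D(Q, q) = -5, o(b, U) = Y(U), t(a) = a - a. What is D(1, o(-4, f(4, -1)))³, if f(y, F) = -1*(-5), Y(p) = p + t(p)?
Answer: -125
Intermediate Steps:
t(a) = 0
Y(p) = p (Y(p) = p + 0 = p)
f(y, F) = 5
o(b, U) = U
D(1, o(-4, f(4, -1)))³ = (-5)³ = -125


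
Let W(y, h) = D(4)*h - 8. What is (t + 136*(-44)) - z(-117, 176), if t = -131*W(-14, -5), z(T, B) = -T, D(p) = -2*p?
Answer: -10293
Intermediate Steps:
W(y, h) = -8 - 8*h (W(y, h) = (-2*4)*h - 8 = -8*h - 8 = -8 - 8*h)
t = -4192 (t = -131*(-8 - 8*(-5)) = -131*(-8 + 40) = -131*32 = -4192)
(t + 136*(-44)) - z(-117, 176) = (-4192 + 136*(-44)) - (-1)*(-117) = (-4192 - 5984) - 1*117 = -10176 - 117 = -10293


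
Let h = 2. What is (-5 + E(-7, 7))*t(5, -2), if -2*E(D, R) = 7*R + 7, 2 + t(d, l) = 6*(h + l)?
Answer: 66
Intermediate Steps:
t(d, l) = 10 + 6*l (t(d, l) = -2 + 6*(2 + l) = -2 + (12 + 6*l) = 10 + 6*l)
E(D, R) = -7/2 - 7*R/2 (E(D, R) = -(7*R + 7)/2 = -(7 + 7*R)/2 = -7/2 - 7*R/2)
(-5 + E(-7, 7))*t(5, -2) = (-5 + (-7/2 - 7/2*7))*(10 + 6*(-2)) = (-5 + (-7/2 - 49/2))*(10 - 12) = (-5 - 28)*(-2) = -33*(-2) = 66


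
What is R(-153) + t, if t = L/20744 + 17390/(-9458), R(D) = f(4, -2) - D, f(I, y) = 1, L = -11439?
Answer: 14872685793/98098376 ≈ 151.61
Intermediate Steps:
R(D) = 1 - D
t = -234464111/98098376 (t = -11439/20744 + 17390/(-9458) = -11439*1/20744 + 17390*(-1/9458) = -11439/20744 - 8695/4729 = -234464111/98098376 ≈ -2.3901)
R(-153) + t = (1 - 1*(-153)) - 234464111/98098376 = (1 + 153) - 234464111/98098376 = 154 - 234464111/98098376 = 14872685793/98098376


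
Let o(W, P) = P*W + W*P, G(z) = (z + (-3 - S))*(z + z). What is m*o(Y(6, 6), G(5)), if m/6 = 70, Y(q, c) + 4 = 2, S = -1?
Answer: -50400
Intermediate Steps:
Y(q, c) = -2 (Y(q, c) = -4 + 2 = -2)
G(z) = 2*z*(-2 + z) (G(z) = (z + (-3 - 1*(-1)))*(z + z) = (z + (-3 + 1))*(2*z) = (z - 2)*(2*z) = (-2 + z)*(2*z) = 2*z*(-2 + z))
o(W, P) = 2*P*W (o(W, P) = P*W + P*W = 2*P*W)
m = 420 (m = 6*70 = 420)
m*o(Y(6, 6), G(5)) = 420*(2*(2*5*(-2 + 5))*(-2)) = 420*(2*(2*5*3)*(-2)) = 420*(2*30*(-2)) = 420*(-120) = -50400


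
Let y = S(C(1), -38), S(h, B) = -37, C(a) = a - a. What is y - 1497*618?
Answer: -925183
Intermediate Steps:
C(a) = 0
y = -37
y - 1497*618 = -37 - 1497*618 = -37 - 925146 = -925183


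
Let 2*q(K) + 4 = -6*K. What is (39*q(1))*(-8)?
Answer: 1560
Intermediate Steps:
q(K) = -2 - 3*K (q(K) = -2 + (-6*K)/2 = -2 - 3*K)
(39*q(1))*(-8) = (39*(-2 - 3*1))*(-8) = (39*(-2 - 3))*(-8) = (39*(-5))*(-8) = -195*(-8) = 1560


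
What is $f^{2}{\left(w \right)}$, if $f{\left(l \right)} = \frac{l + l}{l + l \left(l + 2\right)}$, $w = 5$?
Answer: $\frac{1}{16} \approx 0.0625$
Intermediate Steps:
$f{\left(l \right)} = \frac{2 l}{l + l \left(2 + l\right)}$
$f^{2}{\left(w \right)} = \left(\frac{2}{3 + 5}\right)^{2} = \left(\frac{2}{8}\right)^{2} = \left(2 \cdot \frac{1}{8}\right)^{2} = \left(\frac{1}{4}\right)^{2} = \frac{1}{16}$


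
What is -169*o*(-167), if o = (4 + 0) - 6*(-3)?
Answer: 620906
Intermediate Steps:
o = 22 (o = 4 + 18 = 22)
-169*o*(-167) = -169*22*(-167) = -3718*(-167) = 620906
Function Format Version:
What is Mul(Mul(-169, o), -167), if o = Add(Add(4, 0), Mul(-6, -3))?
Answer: 620906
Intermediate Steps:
o = 22 (o = Add(4, 18) = 22)
Mul(Mul(-169, o), -167) = Mul(Mul(-169, 22), -167) = Mul(-3718, -167) = 620906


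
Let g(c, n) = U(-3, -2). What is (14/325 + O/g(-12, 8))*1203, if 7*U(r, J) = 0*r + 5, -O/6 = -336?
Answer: 1103504682/325 ≈ 3.3954e+6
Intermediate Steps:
O = 2016 (O = -6*(-336) = 2016)
U(r, J) = 5/7 (U(r, J) = (0*r + 5)/7 = (0 + 5)/7 = (1/7)*5 = 5/7)
g(c, n) = 5/7
(14/325 + O/g(-12, 8))*1203 = (14/325 + 2016/(5/7))*1203 = (14*(1/325) + 2016*(7/5))*1203 = (14/325 + 14112/5)*1203 = (917294/325)*1203 = 1103504682/325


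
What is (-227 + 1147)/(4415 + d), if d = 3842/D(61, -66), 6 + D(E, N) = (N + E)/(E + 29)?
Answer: 100280/412079 ≈ 0.24335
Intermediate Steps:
D(E, N) = -6 + (E + N)/(29 + E) (D(E, N) = -6 + (N + E)/(E + 29) = -6 + (E + N)/(29 + E))
d = -69156/109 (d = 3842/(((-174 - 66 - 5*61)/(29 + 61))) = 3842/(((-174 - 66 - 305)/90)) = 3842/(((1/90)*(-545))) = 3842/(-109/18) = 3842*(-18/109) = -69156/109 ≈ -634.46)
(-227 + 1147)/(4415 + d) = (-227 + 1147)/(4415 - 69156/109) = 920/(412079/109) = 920*(109/412079) = 100280/412079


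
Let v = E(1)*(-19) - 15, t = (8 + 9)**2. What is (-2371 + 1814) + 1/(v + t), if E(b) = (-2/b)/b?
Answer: -173783/312 ≈ -557.00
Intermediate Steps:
E(b) = -2/b**2
t = 289 (t = 17**2 = 289)
v = 23 (v = -2/1**2*(-19) - 15 = -2*1*(-19) - 15 = -2*(-19) - 15 = 38 - 15 = 23)
(-2371 + 1814) + 1/(v + t) = (-2371 + 1814) + 1/(23 + 289) = -557 + 1/312 = -173783/312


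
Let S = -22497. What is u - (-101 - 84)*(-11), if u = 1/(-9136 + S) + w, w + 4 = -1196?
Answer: -102332756/31633 ≈ -3235.0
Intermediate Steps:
w = -1200 (w = -4 - 1196 = -1200)
u = -37959601/31633 (u = 1/(-9136 - 22497) - 1200 = 1/(-31633) - 1200 = -1/31633 - 1200 = -37959601/31633 ≈ -1200.0)
u - (-101 - 84)*(-11) = -37959601/31633 - (-101 - 84)*(-11) = -37959601/31633 - (-185)*(-11) = -37959601/31633 - 1*2035 = -37959601/31633 - 2035 = -102332756/31633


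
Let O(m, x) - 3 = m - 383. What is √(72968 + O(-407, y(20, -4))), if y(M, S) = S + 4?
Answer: √72181 ≈ 268.67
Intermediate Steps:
y(M, S) = 4 + S
O(m, x) = -380 + m (O(m, x) = 3 + (m - 383) = 3 + (-383 + m) = -380 + m)
√(72968 + O(-407, y(20, -4))) = √(72968 + (-380 - 407)) = √(72968 - 787) = √72181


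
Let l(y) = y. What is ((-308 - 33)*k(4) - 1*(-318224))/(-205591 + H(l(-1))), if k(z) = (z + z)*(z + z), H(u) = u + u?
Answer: -98800/68531 ≈ -1.4417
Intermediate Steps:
H(u) = 2*u
k(z) = 4*z**2 (k(z) = (2*z)*(2*z) = 4*z**2)
((-308 - 33)*k(4) - 1*(-318224))/(-205591 + H(l(-1))) = ((-308 - 33)*(4*4**2) - 1*(-318224))/(-205591 + 2*(-1)) = (-1364*16 + 318224)/(-205591 - 2) = (-341*64 + 318224)/(-205593) = (-21824 + 318224)*(-1/205593) = 296400*(-1/205593) = -98800/68531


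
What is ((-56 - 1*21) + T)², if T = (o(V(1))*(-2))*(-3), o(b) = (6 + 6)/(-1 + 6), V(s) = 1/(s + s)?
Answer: 97969/25 ≈ 3918.8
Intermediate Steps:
V(s) = 1/(2*s)
o(b) = 12/5
T = 72/5 (T = ((12/5)*(-2))*(-3) = -24/5*(-3) = 72/5 ≈ 14.400)
((-56 - 1*21) + T)² = ((-56 - 1*21) + 72/5)² = ((-56 - 21) + 72/5)² = (-77 + 72/5)² = (-313/5)² = 97969/25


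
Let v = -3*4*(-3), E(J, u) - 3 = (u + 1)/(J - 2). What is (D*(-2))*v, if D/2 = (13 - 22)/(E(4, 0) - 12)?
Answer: -2592/17 ≈ -152.47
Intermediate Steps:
E(J, u) = 3 + (1 + u)/(-2 + J) (E(J, u) = 3 + (u + 1)/(J - 2) = 3 + (1 + u)/(-2 + J))
D = 36/17 (D = 2*((13 - 22)/((-5 + 0 + 3*4)/(-2 + 4) - 12)) = 2*(-9/((-5 + 0 + 12)/2 - 12)) = 2*(-9/((½)*7 - 12)) = 2*(-9/(7/2 - 12)) = 2*(-9/(-17/2)) = 2*(-9*(-2/17)) = 2*(18/17) = 36/17 ≈ 2.1176)
v = 36 (v = -12*(-3) = 36)
(D*(-2))*v = ((36/17)*(-2))*36 = -72/17*36 = -2592/17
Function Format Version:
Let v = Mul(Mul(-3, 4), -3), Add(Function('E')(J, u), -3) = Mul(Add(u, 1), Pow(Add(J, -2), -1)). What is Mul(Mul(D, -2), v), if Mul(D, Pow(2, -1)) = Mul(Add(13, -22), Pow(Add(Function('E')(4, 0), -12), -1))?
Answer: Rational(-2592, 17) ≈ -152.47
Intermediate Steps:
Function('E')(J, u) = Add(3, Mul(Pow(Add(-2, J), -1), Add(1, u))) (Function('E')(J, u) = Add(3, Mul(Add(u, 1), Pow(Add(J, -2), -1))) = Add(3, Mul(Add(1, u), Pow(Add(-2, J), -1))) = Add(3, Mul(Pow(Add(-2, J), -1), Add(1, u))))
D = Rational(36, 17) (D = Mul(2, Mul(Add(13, -22), Pow(Add(Mul(Pow(Add(-2, 4), -1), Add(-5, 0, Mul(3, 4))), -12), -1))) = Mul(2, Mul(-9, Pow(Add(Mul(Pow(2, -1), Add(-5, 0, 12)), -12), -1))) = Mul(2, Mul(-9, Pow(Add(Mul(Rational(1, 2), 7), -12), -1))) = Mul(2, Mul(-9, Pow(Add(Rational(7, 2), -12), -1))) = Mul(2, Mul(-9, Pow(Rational(-17, 2), -1))) = Mul(2, Mul(-9, Rational(-2, 17))) = Mul(2, Rational(18, 17)) = Rational(36, 17) ≈ 2.1176)
v = 36 (v = Mul(-12, -3) = 36)
Mul(Mul(D, -2), v) = Mul(Mul(Rational(36, 17), -2), 36) = Mul(Rational(-72, 17), 36) = Rational(-2592, 17)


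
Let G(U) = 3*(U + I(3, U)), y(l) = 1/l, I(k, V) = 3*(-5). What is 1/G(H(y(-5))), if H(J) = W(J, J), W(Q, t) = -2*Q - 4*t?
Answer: -5/207 ≈ -0.024155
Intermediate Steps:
I(k, V) = -15
y(l) = 1/l
W(Q, t) = -4*t - 2*Q
H(J) = -6*J (H(J) = -4*J - 2*J = -6*J)
G(U) = -45 + 3*U (G(U) = 3*(U - 15) = 3*(-15 + U) = -45 + 3*U)
1/G(H(y(-5))) = 1/(-45 + 3*(-6/(-5))) = 1/(-45 + 3*(-6*(-1/5))) = 1/(-45 + 3*(6/5)) = 1/(-45 + 18/5) = 1/(-207/5) = -5/207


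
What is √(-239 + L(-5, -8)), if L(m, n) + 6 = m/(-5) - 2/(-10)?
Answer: I*√6095/5 ≈ 15.614*I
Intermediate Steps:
L(m, n) = -29/5 - m/5 (L(m, n) = -6 + (m/(-5) - 2/(-10)) = -6 + (m*(-⅕) - 2*(-⅒)) = -6 + (-m/5 + ⅕) = -6 + (⅕ - m/5) = -29/5 - m/5)
√(-239 + L(-5, -8)) = √(-239 + (-29/5 - ⅕*(-5))) = √(-239 + (-29/5 + 1)) = √(-239 - 24/5) = √(-1219/5) = I*√6095/5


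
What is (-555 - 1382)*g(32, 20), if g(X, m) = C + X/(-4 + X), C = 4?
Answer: -69732/7 ≈ -9961.7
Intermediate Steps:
g(X, m) = 4 + X/(-4 + X)
(-555 - 1382)*g(32, 20) = (-555 - 1382)*((-16 + 5*32)/(-4 + 32)) = -1937*(-16 + 160)/28 = -1937*144/28 = -1937*36/7 = -69732/7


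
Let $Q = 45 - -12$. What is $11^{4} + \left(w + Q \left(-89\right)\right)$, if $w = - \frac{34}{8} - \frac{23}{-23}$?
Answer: $\frac{38259}{4} \approx 9564.8$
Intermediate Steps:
$Q = 57$ ($Q = 45 + 12 = 57$)
$w = - \frac{13}{4}$ ($w = \left(-34\right) \frac{1}{8} - -1 = - \frac{17}{4} + 1 = - \frac{13}{4} \approx -3.25$)
$11^{4} + \left(w + Q \left(-89\right)\right) = 11^{4} + \left(- \frac{13}{4} + 57 \left(-89\right)\right) = 14641 - \frac{20305}{4} = \frac{38259}{4}$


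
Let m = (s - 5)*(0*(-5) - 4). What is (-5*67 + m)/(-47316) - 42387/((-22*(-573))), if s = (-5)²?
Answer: -333391967/99410916 ≈ -3.3537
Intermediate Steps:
s = 25
m = -80 (m = (25 - 5)*(0*(-5) - 4) = 20*(0 - 4) = 20*(-4) = -80)
(-5*67 + m)/(-47316) - 42387/((-22*(-573))) = (-5*67 - 80)/(-47316) - 42387/((-22*(-573))) = (-335 - 80)*(-1/47316) - 42387/12606 = -415*(-1/47316) - 42387*1/12606 = 415/47316 - 14129/4202 = -333391967/99410916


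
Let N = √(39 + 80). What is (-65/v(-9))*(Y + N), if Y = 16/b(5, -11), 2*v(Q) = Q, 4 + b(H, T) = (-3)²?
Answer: 416/9 + 130*√119/9 ≈ 203.79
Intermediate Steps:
b(H, T) = 5 (b(H, T) = -4 + (-3)² = -4 + 9 = 5)
v(Q) = Q/2
N = √119 ≈ 10.909
Y = 16/5 ≈ 3.2000
(-65/v(-9))*(Y + N) = (-65/((½)*(-9)))*(16/5 + √119) = (-65/(-9/2))*(16/5 + √119) = (-65*(-2/9))*(16/5 + √119) = 130*(16/5 + √119)/9 = 416/9 + 130*√119/9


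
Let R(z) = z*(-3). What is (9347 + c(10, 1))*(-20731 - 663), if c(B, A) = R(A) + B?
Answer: -200119476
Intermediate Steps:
R(z) = -3*z
c(B, A) = B - 3*A (c(B, A) = -3*A + B = B - 3*A)
(9347 + c(10, 1))*(-20731 - 663) = (9347 + (10 - 3*1))*(-20731 - 663) = (9347 + (10 - 3))*(-21394) = (9347 + 7)*(-21394) = 9354*(-21394) = -200119476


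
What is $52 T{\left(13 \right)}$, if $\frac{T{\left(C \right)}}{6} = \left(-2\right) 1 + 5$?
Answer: $936$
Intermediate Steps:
$T{\left(C \right)} = 18$ ($T{\left(C \right)} = 6 \left(\left(-2\right) 1 + 5\right) = 6 \left(-2 + 5\right) = 6 \cdot 3 = 18$)
$52 T{\left(13 \right)} = 52 \cdot 18 = 936$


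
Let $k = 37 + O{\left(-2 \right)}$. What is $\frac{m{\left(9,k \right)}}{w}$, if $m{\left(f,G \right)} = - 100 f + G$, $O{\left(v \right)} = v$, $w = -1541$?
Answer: $\frac{865}{1541} \approx 0.56132$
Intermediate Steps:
$k = 35$ ($k = 37 - 2 = 35$)
$m{\left(f,G \right)} = G - 100 f$
$\frac{m{\left(9,k \right)}}{w} = \frac{35 - 900}{-1541} = \left(35 - 900\right) \left(- \frac{1}{1541}\right) = \left(-865\right) \left(- \frac{1}{1541}\right) = \frac{865}{1541}$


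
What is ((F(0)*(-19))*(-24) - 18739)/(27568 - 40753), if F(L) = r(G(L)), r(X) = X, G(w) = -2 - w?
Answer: 19651/13185 ≈ 1.4904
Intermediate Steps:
F(L) = -2 - L
((F(0)*(-19))*(-24) - 18739)/(27568 - 40753) = (((-2 - 1*0)*(-19))*(-24) - 18739)/(27568 - 40753) = (((-2 + 0)*(-19))*(-24) - 18739)/(-13185) = (-2*(-19)*(-24) - 18739)*(-1/13185) = (38*(-24) - 18739)*(-1/13185) = (-912 - 18739)*(-1/13185) = -19651*(-1/13185) = 19651/13185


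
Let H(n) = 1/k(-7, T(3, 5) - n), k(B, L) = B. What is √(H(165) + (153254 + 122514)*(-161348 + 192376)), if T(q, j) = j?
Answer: 27*√575130241/7 ≈ 92502.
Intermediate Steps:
H(n) = -⅐ (H(n) = 1/(-7) = -⅐)
√(H(165) + (153254 + 122514)*(-161348 + 192376)) = √(-⅐ + (153254 + 122514)*(-161348 + 192376)) = √(-⅐ + 275768*31028) = √(-⅐ + 8556529504) = √(59895706527/7) = 27*√575130241/7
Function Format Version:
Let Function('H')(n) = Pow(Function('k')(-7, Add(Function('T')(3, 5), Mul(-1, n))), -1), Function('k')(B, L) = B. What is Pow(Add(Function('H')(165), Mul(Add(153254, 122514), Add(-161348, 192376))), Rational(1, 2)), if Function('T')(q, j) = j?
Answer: Mul(Rational(27, 7), Pow(575130241, Rational(1, 2))) ≈ 92502.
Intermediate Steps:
Function('H')(n) = Rational(-1, 7) (Function('H')(n) = Pow(-7, -1) = Rational(-1, 7))
Pow(Add(Function('H')(165), Mul(Add(153254, 122514), Add(-161348, 192376))), Rational(1, 2)) = Pow(Add(Rational(-1, 7), Mul(Add(153254, 122514), Add(-161348, 192376))), Rational(1, 2)) = Pow(Add(Rational(-1, 7), Mul(275768, 31028)), Rational(1, 2)) = Pow(Add(Rational(-1, 7), 8556529504), Rational(1, 2)) = Pow(Rational(59895706527, 7), Rational(1, 2)) = Mul(Rational(27, 7), Pow(575130241, Rational(1, 2)))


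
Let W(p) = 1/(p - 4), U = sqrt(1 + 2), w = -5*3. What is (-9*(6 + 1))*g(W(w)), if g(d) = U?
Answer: -63*sqrt(3) ≈ -109.12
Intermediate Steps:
w = -15
U = sqrt(3) ≈ 1.7320
W(p) = 1/(-4 + p)
g(d) = sqrt(3)
(-9*(6 + 1))*g(W(w)) = (-9*(6 + 1))*sqrt(3) = (-9*7)*sqrt(3) = -63*sqrt(3)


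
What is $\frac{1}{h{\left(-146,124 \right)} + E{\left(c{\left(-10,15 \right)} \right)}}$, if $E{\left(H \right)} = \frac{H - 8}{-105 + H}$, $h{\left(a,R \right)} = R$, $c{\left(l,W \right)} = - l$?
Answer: $\frac{95}{11778} \approx 0.0080659$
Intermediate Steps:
$E{\left(H \right)} = \frac{-8 + H}{-105 + H}$
$\frac{1}{h{\left(-146,124 \right)} + E{\left(c{\left(-10,15 \right)} \right)}} = \frac{1}{124 + \frac{-8 - -10}{-105 - -10}} = \frac{1}{124 + \frac{-8 + 10}{-105 + 10}} = \frac{1}{124 + \frac{1}{-95} \cdot 2} = \frac{1}{124 - \frac{2}{95}} = \frac{1}{\frac{11778}{95}} = \frac{95}{11778}$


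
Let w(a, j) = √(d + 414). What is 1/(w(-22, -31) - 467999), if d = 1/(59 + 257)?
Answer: -147887684/69211288093491 - 10*√413407/69211288093491 ≈ -2.1369e-6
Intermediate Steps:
d = 1/316 ≈ 0.0031646
w(a, j) = 5*√413407/158 (w(a, j) = √(1/316 + 414) = √(130825/316) = 5*√413407/158)
1/(w(-22, -31) - 467999) = 1/(5*√413407/158 - 467999) = 1/(-467999 + 5*√413407/158)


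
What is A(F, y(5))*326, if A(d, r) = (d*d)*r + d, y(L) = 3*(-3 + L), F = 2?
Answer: 8476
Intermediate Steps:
y(L) = -9 + 3*L
A(d, r) = d + r*d² (A(d, r) = d²*r + d = r*d² + d = d + r*d²)
A(F, y(5))*326 = (2*(1 + 2*(-9 + 3*5)))*326 = (2*(1 + 2*(-9 + 15)))*326 = (2*(1 + 2*6))*326 = (2*(1 + 12))*326 = (2*13)*326 = 26*326 = 8476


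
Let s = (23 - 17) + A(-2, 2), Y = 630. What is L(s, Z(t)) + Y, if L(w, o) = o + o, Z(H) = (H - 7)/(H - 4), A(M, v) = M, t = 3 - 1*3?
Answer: 1267/2 ≈ 633.50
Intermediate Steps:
t = 0 (t = 3 - 3 = 0)
Z(H) = (-7 + H)/(-4 + H)
s = 4 (s = (23 - 17) - 2 = 6 - 2 = 4)
L(w, o) = 2*o
L(s, Z(t)) + Y = 2*((-7 + 0)/(-4 + 0)) + 630 = 2*(-7/(-4)) + 630 = 2*(-1/4*(-7)) + 630 = 2*(7/4) + 630 = 7/2 + 630 = 1267/2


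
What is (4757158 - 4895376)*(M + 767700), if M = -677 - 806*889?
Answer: -6978488602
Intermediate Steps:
M = -717211 (M = -677 - 716534 = -717211)
(4757158 - 4895376)*(M + 767700) = (4757158 - 4895376)*(-717211 + 767700) = -138218*50489 = -6978488602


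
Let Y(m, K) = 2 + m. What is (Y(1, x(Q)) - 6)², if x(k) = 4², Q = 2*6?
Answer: 9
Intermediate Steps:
Q = 12
x(k) = 16
(Y(1, x(Q)) - 6)² = ((2 + 1) - 6)² = (3 - 6)² = (-3)² = 9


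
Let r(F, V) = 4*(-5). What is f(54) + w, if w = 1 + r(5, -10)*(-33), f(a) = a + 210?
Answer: 925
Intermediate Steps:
r(F, V) = -20
f(a) = 210 + a
w = 661 (w = 1 - 20*(-33) = 1 + 660 = 661)
f(54) + w = (210 + 54) + 661 = 264 + 661 = 925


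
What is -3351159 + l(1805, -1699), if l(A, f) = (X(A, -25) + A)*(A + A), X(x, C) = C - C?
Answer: 3164891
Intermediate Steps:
X(x, C) = 0
l(A, f) = 2*A² (l(A, f) = (0 + A)*(A + A) = A*(2*A) = 2*A²)
-3351159 + l(1805, -1699) = -3351159 + 2*1805² = -3351159 + 2*3258025 = -3351159 + 6516050 = 3164891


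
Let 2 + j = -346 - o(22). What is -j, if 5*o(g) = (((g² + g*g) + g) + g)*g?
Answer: 24004/5 ≈ 4800.8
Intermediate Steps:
o(g) = g*(2*g + 2*g²)/5 (o(g) = ((((g² + g*g) + g) + g)*g)/5 = ((((g² + g²) + g) + g)*g)/5 = (((2*g² + g) + g)*g)/5 = (((g + 2*g²) + g)*g)/5 = ((2*g + 2*g²)*g)/5 = (g*(2*g + 2*g²))/5 = g*(2*g + 2*g²)/5)
j = -24004/5 (j = -2 + (-346 - 2*22²*(1 + 22)/5) = -2 + (-346 - 2*484*23/5) = -2 + (-346 - 1*22264/5) = -2 + (-346 - 22264/5) = -2 - 23994/5 = -24004/5 ≈ -4800.8)
-j = -1*(-24004/5) = 24004/5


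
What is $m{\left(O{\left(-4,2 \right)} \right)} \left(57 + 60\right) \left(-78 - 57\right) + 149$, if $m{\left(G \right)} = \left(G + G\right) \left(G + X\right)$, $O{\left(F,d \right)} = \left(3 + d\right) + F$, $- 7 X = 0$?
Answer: $-31441$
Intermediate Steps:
$X = 0$ ($X = \left(- \frac{1}{7}\right) 0 = 0$)
$O{\left(F,d \right)} = 3 + F + d$
$m{\left(G \right)} = 2 G^{2}$ ($m{\left(G \right)} = \left(G + G\right) \left(G + 0\right) = 2 G G = 2 G^{2}$)
$m{\left(O{\left(-4,2 \right)} \right)} \left(57 + 60\right) \left(-78 - 57\right) + 149 = 2 \left(3 - 4 + 2\right)^{2} \left(57 + 60\right) \left(-78 - 57\right) + 149 = 2 \cdot 1^{2} \cdot 117 \left(-135\right) + 149 = 2 \cdot 1 \left(-15795\right) + 149 = 2 \left(-15795\right) + 149 = -31590 + 149 = -31441$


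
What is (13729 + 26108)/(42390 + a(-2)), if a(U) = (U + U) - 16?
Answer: 39837/42370 ≈ 0.94022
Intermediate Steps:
a(U) = -16 + 2*U (a(U) = 2*U - 16 = -16 + 2*U)
(13729 + 26108)/(42390 + a(-2)) = (13729 + 26108)/(42390 + (-16 + 2*(-2))) = 39837/(42390 + (-16 - 4)) = 39837/(42390 - 20) = 39837/42370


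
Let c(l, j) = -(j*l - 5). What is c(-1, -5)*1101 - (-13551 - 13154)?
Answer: 26705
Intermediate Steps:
c(l, j) = 5 - j*l (c(l, j) = -(-5 + j*l) = 5 - j*l)
c(-1, -5)*1101 - (-13551 - 13154) = (5 - 1*(-5)*(-1))*1101 - (-13551 - 13154) = (5 - 5)*1101 - 1*(-26705) = 0*1101 + 26705 = 0 + 26705 = 26705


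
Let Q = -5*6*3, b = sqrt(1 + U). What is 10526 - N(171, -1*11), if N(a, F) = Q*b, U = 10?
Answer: 10526 + 90*sqrt(11) ≈ 10825.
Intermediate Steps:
b = sqrt(11) (b = sqrt(1 + 10) = sqrt(11) ≈ 3.3166)
Q = -90 (Q = -30*3 = -90)
N(a, F) = -90*sqrt(11)
10526 - N(171, -1*11) = 10526 - (-90)*sqrt(11) = 10526 + 90*sqrt(11)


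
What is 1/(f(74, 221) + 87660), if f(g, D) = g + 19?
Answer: 1/87753 ≈ 1.1396e-5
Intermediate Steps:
f(g, D) = 19 + g
1/(f(74, 221) + 87660) = 1/((19 + 74) + 87660) = 1/(93 + 87660) = 1/87753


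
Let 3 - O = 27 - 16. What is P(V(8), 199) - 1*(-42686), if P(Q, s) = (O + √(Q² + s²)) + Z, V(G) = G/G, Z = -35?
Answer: 42643 + √39602 ≈ 42842.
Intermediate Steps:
O = -8 (O = 3 - (27 - 16) = 3 - 1*11 = 3 - 11 = -8)
V(G) = 1
P(Q, s) = -43 + √(Q² + s²) (P(Q, s) = (-8 + √(Q² + s²)) - 35 = -43 + √(Q² + s²))
P(V(8), 199) - 1*(-42686) = (-43 + √(1² + 199²)) - 1*(-42686) = (-43 + √(1 + 39601)) + 42686 = (-43 + √39602) + 42686 = 42643 + √39602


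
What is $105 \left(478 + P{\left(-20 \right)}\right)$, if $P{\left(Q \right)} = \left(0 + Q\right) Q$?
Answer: $92190$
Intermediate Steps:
$P{\left(Q \right)} = Q^{2}$ ($P{\left(Q \right)} = Q Q = Q^{2}$)
$105 \left(478 + P{\left(-20 \right)}\right) = 105 \left(478 + \left(-20\right)^{2}\right) = 105 \left(478 + 400\right) = 105 \cdot 878 = 92190$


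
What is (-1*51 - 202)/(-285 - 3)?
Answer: 253/288 ≈ 0.87847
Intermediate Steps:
(-1*51 - 202)/(-285 - 3) = (-51 - 202)/(-288) = -253*(-1/288) = 253/288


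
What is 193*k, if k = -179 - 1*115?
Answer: -56742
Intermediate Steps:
k = -294 (k = -179 - 115 = -294)
193*k = 193*(-294) = -56742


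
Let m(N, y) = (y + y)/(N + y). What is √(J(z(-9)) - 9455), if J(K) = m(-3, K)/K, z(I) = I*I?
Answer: 2*I*√3595254/39 ≈ 97.237*I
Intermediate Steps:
m(N, y) = 2*y/(N + y) (m(N, y) = (2*y)/(N + y) = 2*y/(N + y))
z(I) = I²
J(K) = 2/(-3 + K) (J(K) = (2*K/(-3 + K))/K = 2/(-3 + K))
√(J(z(-9)) - 9455) = √(2/(-3 + (-9)²) - 9455) = √(2/(-3 + 81) - 9455) = √(2/78 - 9455) = √(2*(1/78) - 9455) = √(1/39 - 9455) = √(-368744/39) = 2*I*√3595254/39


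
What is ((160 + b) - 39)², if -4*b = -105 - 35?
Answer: 24336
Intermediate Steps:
b = 35 (b = -(-105 - 35)/4 = -¼*(-140) = 35)
((160 + b) - 39)² = ((160 + 35) - 39)² = (195 - 39)² = 156² = 24336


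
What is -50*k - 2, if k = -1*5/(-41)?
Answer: -332/41 ≈ -8.0976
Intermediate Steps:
k = 5/41 (k = -5*(-1/41) = 5/41 ≈ 0.12195)
-50*k - 2 = -50*5/41 - 2 = -250/41 - 2 = -332/41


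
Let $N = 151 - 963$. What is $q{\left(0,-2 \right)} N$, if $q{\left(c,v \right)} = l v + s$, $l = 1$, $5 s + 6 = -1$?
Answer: $\frac{13804}{5} \approx 2760.8$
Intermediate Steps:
$s = - \frac{7}{5}$ ($s = - \frac{6}{5} + \frac{1}{5} \left(-1\right) = - \frac{6}{5} - \frac{1}{5} = - \frac{7}{5} \approx -1.4$)
$N = -812$ ($N = 151 - 963 = -812$)
$q{\left(c,v \right)} = - \frac{7}{5} + v$ ($q{\left(c,v \right)} = 1 v - \frac{7}{5} = v - \frac{7}{5} = - \frac{7}{5} + v$)
$q{\left(0,-2 \right)} N = \left(- \frac{7}{5} - 2\right) \left(-812\right) = \left(- \frac{17}{5}\right) \left(-812\right) = \frac{13804}{5}$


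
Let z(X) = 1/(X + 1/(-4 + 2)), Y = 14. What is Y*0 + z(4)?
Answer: 2/7 ≈ 0.28571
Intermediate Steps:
z(X) = 1/(-1/2 + X) (z(X) = 1/(X + 1/(-2)) = 1/(X - 1/2) = 1/(-1/2 + X))
Y*0 + z(4) = 14*0 + 2/(-1 + 2*4) = 0 + 2/(-1 + 8) = 0 + 2/7 = 2/7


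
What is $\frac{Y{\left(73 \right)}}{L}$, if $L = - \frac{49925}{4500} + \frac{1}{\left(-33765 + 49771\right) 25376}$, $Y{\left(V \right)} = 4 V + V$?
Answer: $- \frac{6671313604800}{202779501763} \approx -32.899$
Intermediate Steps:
$Y{\left(V \right)} = 5 V$
$L = - \frac{202779501763}{18277571520}$ ($L = \left(-49925\right) \frac{1}{4500} + \frac{1}{16006} \cdot \frac{1}{25376} = - \frac{1997}{180} + \frac{1}{16006} \cdot \frac{1}{25376} = - \frac{1997}{180} + \frac{1}{406168256} = - \frac{202779501763}{18277571520} \approx -11.094$)
$\frac{Y{\left(73 \right)}}{L} = \frac{5 \cdot 73}{- \frac{202779501763}{18277571520}} = 365 \left(- \frac{18277571520}{202779501763}\right) = - \frac{6671313604800}{202779501763}$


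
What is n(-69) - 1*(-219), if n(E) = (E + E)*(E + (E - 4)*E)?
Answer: -685365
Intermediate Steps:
n(E) = 2*E*(E + E*(-4 + E)) (n(E) = (2*E)*(E + (-4 + E)*E) = (2*E)*(E + E*(-4 + E)) = 2*E*(E + E*(-4 + E)))
n(-69) - 1*(-219) = 2*(-69)**2*(-3 - 69) - 1*(-219) = 2*4761*(-72) + 219 = -685584 + 219 = -685365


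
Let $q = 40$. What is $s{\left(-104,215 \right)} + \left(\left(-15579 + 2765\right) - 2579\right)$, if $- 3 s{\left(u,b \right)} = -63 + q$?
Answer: $- \frac{46156}{3} \approx -15385.0$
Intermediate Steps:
$s{\left(u,b \right)} = \frac{23}{3}$ ($s{\left(u,b \right)} = - \frac{-63 + 40}{3} = \left(- \frac{1}{3}\right) \left(-23\right) = \frac{23}{3}$)
$s{\left(-104,215 \right)} + \left(\left(-15579 + 2765\right) - 2579\right) = \frac{23}{3} + \left(\left(-15579 + 2765\right) - 2579\right) = \frac{23}{3} - 15393 = - \frac{46156}{3}$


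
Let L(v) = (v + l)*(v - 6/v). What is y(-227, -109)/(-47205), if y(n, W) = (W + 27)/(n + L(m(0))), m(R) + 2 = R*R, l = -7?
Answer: -41/5570190 ≈ -7.3606e-6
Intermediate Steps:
m(R) = -2 + R² (m(R) = -2 + R*R = -2 + R²)
L(v) = (-7 + v)*(v - 6/v) (L(v) = (v - 7)*(v - 6/v) = (-7 + v)*(v - 6/v))
y(n, W) = (27 + W)/(-9 + n) (y(n, W) = (W + 27)/(n + (-6 + (-2 + 0²)² - 7*(-2 + 0²) + 42/(-2 + 0²))) = (27 + W)/(n + (-6 + (-2 + 0)² - 7*(-2 + 0) + 42/(-2 + 0))) = (27 + W)/(n + (-6 + (-2)² - 7*(-2) + 42/(-2))) = (27 + W)/(n + (-6 + 4 + 14 + 42*(-½))) = (27 + W)/(n + (-6 + 4 + 14 - 21)) = (27 + W)/(n - 9) = (27 + W)/(-9 + n))
y(-227, -109)/(-47205) = ((27 - 109)/(-9 - 227))/(-47205) = (-82/(-236))*(-1/47205) = -1/236*(-82)*(-1/47205) = (41/118)*(-1/47205) = -41/5570190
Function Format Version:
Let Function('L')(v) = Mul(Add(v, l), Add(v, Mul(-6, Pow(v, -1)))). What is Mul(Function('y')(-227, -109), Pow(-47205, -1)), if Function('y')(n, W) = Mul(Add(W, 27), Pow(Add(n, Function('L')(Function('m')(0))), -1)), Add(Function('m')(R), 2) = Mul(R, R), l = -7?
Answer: Rational(-41, 5570190) ≈ -7.3606e-6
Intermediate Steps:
Function('m')(R) = Add(-2, Pow(R, 2)) (Function('m')(R) = Add(-2, Mul(R, R)) = Add(-2, Pow(R, 2)))
Function('L')(v) = Mul(Add(-7, v), Add(v, Mul(-6, Pow(v, -1)))) (Function('L')(v) = Mul(Add(v, -7), Add(v, Mul(-6, Pow(v, -1)))) = Mul(Add(-7, v), Add(v, Mul(-6, Pow(v, -1)))))
Function('y')(n, W) = Mul(Pow(Add(-9, n), -1), Add(27, W)) (Function('y')(n, W) = Mul(Add(W, 27), Pow(Add(n, Add(-6, Pow(Add(-2, Pow(0, 2)), 2), Mul(-7, Add(-2, Pow(0, 2))), Mul(42, Pow(Add(-2, Pow(0, 2)), -1)))), -1)) = Mul(Add(27, W), Pow(Add(n, Add(-6, Pow(Add(-2, 0), 2), Mul(-7, Add(-2, 0)), Mul(42, Pow(Add(-2, 0), -1)))), -1)) = Mul(Add(27, W), Pow(Add(n, Add(-6, Pow(-2, 2), Mul(-7, -2), Mul(42, Pow(-2, -1)))), -1)) = Mul(Add(27, W), Pow(Add(n, Add(-6, 4, 14, Mul(42, Rational(-1, 2)))), -1)) = Mul(Add(27, W), Pow(Add(n, Add(-6, 4, 14, -21)), -1)) = Mul(Add(27, W), Pow(Add(n, -9), -1)) = Mul(Add(27, W), Pow(Add(-9, n), -1)) = Mul(Pow(Add(-9, n), -1), Add(27, W)))
Mul(Function('y')(-227, -109), Pow(-47205, -1)) = Mul(Mul(Pow(Add(-9, -227), -1), Add(27, -109)), Pow(-47205, -1)) = Mul(Mul(Pow(-236, -1), -82), Rational(-1, 47205)) = Mul(Mul(Rational(-1, 236), -82), Rational(-1, 47205)) = Mul(Rational(41, 118), Rational(-1, 47205)) = Rational(-41, 5570190)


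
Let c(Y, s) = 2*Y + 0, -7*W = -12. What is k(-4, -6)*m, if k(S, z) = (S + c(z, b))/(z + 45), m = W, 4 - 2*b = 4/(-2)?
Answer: -64/91 ≈ -0.70330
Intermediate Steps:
W = 12/7 (W = -⅐*(-12) = 12/7 ≈ 1.7143)
b = 3 (b = 2 - 2/(-2) = 2 - 2*(-1)/2 = 2 - ½*(-2) = 2 + 1 = 3)
m = 12/7 ≈ 1.7143
c(Y, s) = 2*Y
k(S, z) = (S + 2*z)/(45 + z) (k(S, z) = (S + 2*z)/(z + 45) = (S + 2*z)/(45 + z))
k(-4, -6)*m = ((-4 + 2*(-6))/(45 - 6))*(12/7) = ((-4 - 12)/39)*(12/7) = ((1/39)*(-16))*(12/7) = -16/39*12/7 = -64/91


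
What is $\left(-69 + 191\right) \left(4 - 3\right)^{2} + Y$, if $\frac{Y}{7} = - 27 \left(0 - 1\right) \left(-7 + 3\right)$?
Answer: $-634$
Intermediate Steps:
$Y = -756$ ($Y = 7 \left(- 27 \left(0 - 1\right) \left(-7 + 3\right)\right) = 7 \left(- 27 \left(\left(-1\right) \left(-4\right)\right)\right) = 7 \left(\left(-27\right) 4\right) = 7 \left(-108\right) = -756$)
$\left(-69 + 191\right) \left(4 - 3\right)^{2} + Y = \left(-69 + 191\right) \left(4 - 3\right)^{2} - 756 = 122 \cdot 1^{2} - 756 = 122 \cdot 1 - 756 = 122 - 756 = -634$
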